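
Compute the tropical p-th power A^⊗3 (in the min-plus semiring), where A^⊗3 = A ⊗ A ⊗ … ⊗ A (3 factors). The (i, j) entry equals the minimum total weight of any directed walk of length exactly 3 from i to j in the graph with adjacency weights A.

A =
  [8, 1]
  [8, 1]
A^⊗3 =
  [10, 3]
  [10, 3]

Each entry (A^⊗3)_ij equals the minimum over all length-3 walks i = v_0 → v_1 → … → v_3 = j of Σ_t A[v_t][v_{t+1}]. For example, for (i, j) = (0, 1) we minimise over 4 possible intermediate vertex sequences; the minimum is 3, attained along the walk 0 → 1 → 1 → 1.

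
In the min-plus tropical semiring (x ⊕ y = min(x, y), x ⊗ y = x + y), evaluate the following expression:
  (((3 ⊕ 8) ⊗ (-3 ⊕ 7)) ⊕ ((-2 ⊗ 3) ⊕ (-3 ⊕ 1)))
(((3 ⊕ 8) ⊗ (-3 ⊕ 7)) ⊕ ((-2 ⊗ 3) ⊕ (-3 ⊕ 1))) = -3

Expand innermost to outermost. Recall ⊕ takes the minimum of its arguments and ⊗ takes their sum. Working out the expression (((3 ⊕ 8) ⊗ (-3 ⊕ 7)) ⊕ ((-2 ⊗ 3) ⊕ (-3 ⊕ 1))) gives -3.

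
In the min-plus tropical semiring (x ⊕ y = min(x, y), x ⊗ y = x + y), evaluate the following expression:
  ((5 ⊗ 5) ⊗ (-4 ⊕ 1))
((5 ⊗ 5) ⊗ (-4 ⊕ 1)) = 6

Expand innermost to outermost. Recall ⊕ takes the minimum of its arguments and ⊗ takes their sum. Working out the expression ((5 ⊗ 5) ⊗ (-4 ⊕ 1)) gives 6.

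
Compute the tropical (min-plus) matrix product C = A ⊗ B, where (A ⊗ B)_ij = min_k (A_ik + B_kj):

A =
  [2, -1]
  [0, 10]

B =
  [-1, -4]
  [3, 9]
A ⊗ B =
  [1, -2]
  [-1, -4]

Apply the min-plus product entry-by-entry:
  C[0][0] = min over k of (A[0][0] + B[0][0] = 2 + -1 = 1, A[0][1] + B[1][0] = -1 + 3 = 2) = 1 (attained at k = 0)
  C[0][1] = min over k of (A[0][0] + B[0][1] = 2 + -4 = -2, A[0][1] + B[1][1] = -1 + 9 = 8) = -2 (attained at k = 0)
  C[1][0] = min over k of (A[1][0] + B[0][0] = 0 + -1 = -1, A[1][1] + B[1][0] = 10 + 3 = 13) = -1 (attained at k = 0)
  C[1][1] = min over k of (A[1][0] + B[0][1] = 0 + -4 = -4, A[1][1] + B[1][1] = 10 + 9 = 19) = -4 (attained at k = 0)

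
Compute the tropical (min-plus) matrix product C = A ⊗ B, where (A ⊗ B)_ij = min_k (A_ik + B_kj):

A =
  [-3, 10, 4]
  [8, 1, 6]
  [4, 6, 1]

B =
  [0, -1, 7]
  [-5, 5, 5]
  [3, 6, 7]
A ⊗ B =
  [-3, -4, 4]
  [-4, 6, 6]
  [1, 3, 8]

Apply the min-plus product entry-by-entry:
  C[0][0] = min over k of (A[0][0] + B[0][0] = -3 + 0 = -3, A[0][1] + B[1][0] = 10 + -5 = 5, A[0][2] + B[2][0] = 4 + 3 = 7) = -3 (attained at k = 0)
  C[0][1] = min over k of (A[0][0] + B[0][1] = -3 + -1 = -4, A[0][1] + B[1][1] = 10 + 5 = 15, A[0][2] + B[2][1] = 4 + 6 = 10) = -4 (attained at k = 0)
  C[0][2] = min over k of (A[0][0] + B[0][2] = -3 + 7 = 4, A[0][1] + B[1][2] = 10 + 5 = 15, A[0][2] + B[2][2] = 4 + 7 = 11) = 4 (attained at k = 0)
  C[1][0] = min over k of (A[1][0] + B[0][0] = 8 + 0 = 8, A[1][1] + B[1][0] = 1 + -5 = -4, A[1][2] + B[2][0] = 6 + 3 = 9) = -4 (attained at k = 1)
  C[1][1] = min over k of (A[1][0] + B[0][1] = 8 + -1 = 7, A[1][1] + B[1][1] = 1 + 5 = 6, A[1][2] + B[2][1] = 6 + 6 = 12) = 6 (attained at k = 1)
  C[1][2] = min over k of (A[1][0] + B[0][2] = 8 + 7 = 15, A[1][1] + B[1][2] = 1 + 5 = 6, A[1][2] + B[2][2] = 6 + 7 = 13) = 6 (attained at k = 1)
  C[2][0] = min over k of (A[2][0] + B[0][0] = 4 + 0 = 4, A[2][1] + B[1][0] = 6 + -5 = 1, A[2][2] + B[2][0] = 1 + 3 = 4) = 1 (attained at k = 1)
  C[2][1] = min over k of (A[2][0] + B[0][1] = 4 + -1 = 3, A[2][1] + B[1][1] = 6 + 5 = 11, A[2][2] + B[2][1] = 1 + 6 = 7) = 3 (attained at k = 0)
  C[2][2] = min over k of (A[2][0] + B[0][2] = 4 + 7 = 11, A[2][1] + B[1][2] = 6 + 5 = 11, A[2][2] + B[2][2] = 1 + 7 = 8) = 8 (attained at k = 2)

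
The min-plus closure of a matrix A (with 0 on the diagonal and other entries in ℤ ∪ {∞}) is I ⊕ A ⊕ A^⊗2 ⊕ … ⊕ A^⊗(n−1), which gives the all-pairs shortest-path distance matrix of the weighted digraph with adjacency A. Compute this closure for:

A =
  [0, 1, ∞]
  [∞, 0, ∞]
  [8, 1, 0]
Closure =
  [0, 1, ∞]
  [∞, 0, ∞]
  [8, 1, 0]

This is the Floyd-Warshall all-pairs shortest-path computation. For each intermediate vertex k = 0, 1, …, 2, update dist[i][j] ← min(dist[i][j], dist[i][k] + dist[k][j]). The final matrix gives, for each (i, j), the minimum total weight of any directed path from i to j (possibly empty when i = j).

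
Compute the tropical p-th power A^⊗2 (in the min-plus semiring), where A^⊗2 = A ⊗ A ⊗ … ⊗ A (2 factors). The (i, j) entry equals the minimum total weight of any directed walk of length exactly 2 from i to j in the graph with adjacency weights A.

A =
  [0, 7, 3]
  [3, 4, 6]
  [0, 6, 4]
A^⊗2 =
  [0, 7, 3]
  [3, 8, 6]
  [0, 7, 3]

Each entry (A^⊗2)_ij equals the minimum over all length-2 walks i = v_0 → v_1 → … → v_2 = j of Σ_t A[v_t][v_{t+1}]. For example, for (i, j) = (0, 2) we minimise over 3 possible intermediate vertex sequences; the minimum is 3, attained along the walk 0 → 0 → 2.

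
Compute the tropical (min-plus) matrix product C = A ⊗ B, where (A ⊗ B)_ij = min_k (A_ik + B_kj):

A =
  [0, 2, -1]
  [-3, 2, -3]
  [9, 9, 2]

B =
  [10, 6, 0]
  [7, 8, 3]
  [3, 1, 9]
A ⊗ B =
  [2, 0, 0]
  [0, -2, -3]
  [5, 3, 9]

Apply the min-plus product entry-by-entry:
  C[0][0] = min over k of (A[0][0] + B[0][0] = 0 + 10 = 10, A[0][1] + B[1][0] = 2 + 7 = 9, A[0][2] + B[2][0] = -1 + 3 = 2) = 2 (attained at k = 2)
  C[0][1] = min over k of (A[0][0] + B[0][1] = 0 + 6 = 6, A[0][1] + B[1][1] = 2 + 8 = 10, A[0][2] + B[2][1] = -1 + 1 = 0) = 0 (attained at k = 2)
  C[0][2] = min over k of (A[0][0] + B[0][2] = 0 + 0 = 0, A[0][1] + B[1][2] = 2 + 3 = 5, A[0][2] + B[2][2] = -1 + 9 = 8) = 0 (attained at k = 0)
  C[1][0] = min over k of (A[1][0] + B[0][0] = -3 + 10 = 7, A[1][1] + B[1][0] = 2 + 7 = 9, A[1][2] + B[2][0] = -3 + 3 = 0) = 0 (attained at k = 2)
  C[1][1] = min over k of (A[1][0] + B[0][1] = -3 + 6 = 3, A[1][1] + B[1][1] = 2 + 8 = 10, A[1][2] + B[2][1] = -3 + 1 = -2) = -2 (attained at k = 2)
  C[1][2] = min over k of (A[1][0] + B[0][2] = -3 + 0 = -3, A[1][1] + B[1][2] = 2 + 3 = 5, A[1][2] + B[2][2] = -3 + 9 = 6) = -3 (attained at k = 0)
  C[2][0] = min over k of (A[2][0] + B[0][0] = 9 + 10 = 19, A[2][1] + B[1][0] = 9 + 7 = 16, A[2][2] + B[2][0] = 2 + 3 = 5) = 5 (attained at k = 2)
  C[2][1] = min over k of (A[2][0] + B[0][1] = 9 + 6 = 15, A[2][1] + B[1][1] = 9 + 8 = 17, A[2][2] + B[2][1] = 2 + 1 = 3) = 3 (attained at k = 2)
  C[2][2] = min over k of (A[2][0] + B[0][2] = 9 + 0 = 9, A[2][1] + B[1][2] = 9 + 3 = 12, A[2][2] + B[2][2] = 2 + 9 = 11) = 9 (attained at k = 0)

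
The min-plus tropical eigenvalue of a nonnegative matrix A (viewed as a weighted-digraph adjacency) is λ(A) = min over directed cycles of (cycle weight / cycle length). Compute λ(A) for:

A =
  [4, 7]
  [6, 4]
λ(A) = 4

Enumerate directed cycles and compute their means (weight / length). Sample:
  cycle 0 → 0: weight = 4, length = 1, mean = 4/1 ≈ 4.000
  cycle 1 → 1: weight = 4, length = 1, mean = 4/1 ≈ 4.000
  cycle 0 → 1 → 0: weight = 13, length = 2, mean = 13/2 ≈ 6.500
  cycle 1 → 0 → 1: weight = 13, length = 2, mean = 13/2 ≈ 6.500
Minimum mean = 4.000, attained e.g. along the cycle 0 → 0 with weight 4 and length 1. So λ(A) = 4/1 = 4.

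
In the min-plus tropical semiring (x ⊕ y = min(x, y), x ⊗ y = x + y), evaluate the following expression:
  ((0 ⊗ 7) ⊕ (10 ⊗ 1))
((0 ⊗ 7) ⊕ (10 ⊗ 1)) = 7

Expand innermost to outermost. Recall ⊕ takes the minimum of its arguments and ⊗ takes their sum. Working out the expression ((0 ⊗ 7) ⊕ (10 ⊗ 1)) gives 7.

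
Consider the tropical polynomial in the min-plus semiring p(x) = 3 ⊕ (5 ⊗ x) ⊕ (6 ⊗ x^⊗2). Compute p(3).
p(3) = 3

A tropical monomial a ⊗ x^⊗i evaluates to a + i · x. Evaluating each term at x = 3:
  Term 0 contributes 3 + 0 · 3 = 3
  Term 1 contributes 5 + 1 · 3 = 8
  Term 2 contributes 6 + 2 · 3 = 12
p(3) = ⊕ of these = min[3, 8, 12] = 3.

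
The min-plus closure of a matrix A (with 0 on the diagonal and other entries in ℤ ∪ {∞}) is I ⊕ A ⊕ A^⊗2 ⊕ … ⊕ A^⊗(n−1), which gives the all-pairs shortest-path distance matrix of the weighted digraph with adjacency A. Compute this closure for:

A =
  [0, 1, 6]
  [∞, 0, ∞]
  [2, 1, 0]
Closure =
  [0, 1, 6]
  [∞, 0, ∞]
  [2, 1, 0]

This is the Floyd-Warshall all-pairs shortest-path computation. For each intermediate vertex k = 0, 1, …, 2, update dist[i][j] ← min(dist[i][j], dist[i][k] + dist[k][j]). The final matrix gives, for each (i, j), the minimum total weight of any directed path from i to j (possibly empty when i = j).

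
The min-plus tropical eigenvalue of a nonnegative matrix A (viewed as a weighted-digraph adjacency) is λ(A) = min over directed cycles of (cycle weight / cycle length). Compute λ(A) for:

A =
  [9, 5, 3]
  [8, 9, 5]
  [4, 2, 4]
λ(A) = 7/2

Enumerate directed cycles and compute their means (weight / length). Sample:
  cycle 0 → 0: weight = 9, length = 1, mean = 9/1 ≈ 9.000
  cycle 1 → 1: weight = 9, length = 1, mean = 9/1 ≈ 9.000
  cycle 2 → 2: weight = 4, length = 1, mean = 4/1 ≈ 4.000
  cycle 0 → 1 → 0: weight = 13, length = 2, mean = 13/2 ≈ 6.500
  cycle 0 → 2 → 0: weight = 7, length = 2, mean = 7/2 ≈ 3.500
  cycle 1 → 0 → 1: weight = 13, length = 2, mean = 13/2 ≈ 6.500
Minimum mean = 3.500, attained e.g. along the cycle 0 → 2 → 0 with weight 7 and length 2. So λ(A) = 7/2 = 7/2.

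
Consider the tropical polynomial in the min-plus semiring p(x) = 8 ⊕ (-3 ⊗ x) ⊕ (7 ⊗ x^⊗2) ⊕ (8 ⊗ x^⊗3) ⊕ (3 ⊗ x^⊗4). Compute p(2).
p(2) = -1

A tropical monomial a ⊗ x^⊗i evaluates to a + i · x. Evaluating each term at x = 2:
  Term 0 contributes 8 + 0 · 2 = 8
  Term 1 contributes -3 + 1 · 2 = -1
  Term 2 contributes 7 + 2 · 2 = 11
  Term 3 contributes 8 + 3 · 2 = 14
  Term 4 contributes 3 + 4 · 2 = 11
p(2) = ⊕ of these = min[8, -1, 11, 14, 11] = -1.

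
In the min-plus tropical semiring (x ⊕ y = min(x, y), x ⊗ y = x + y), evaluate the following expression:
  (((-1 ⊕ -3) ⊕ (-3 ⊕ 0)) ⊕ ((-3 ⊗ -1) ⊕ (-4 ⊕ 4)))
(((-1 ⊕ -3) ⊕ (-3 ⊕ 0)) ⊕ ((-3 ⊗ -1) ⊕ (-4 ⊕ 4))) = -4

Expand innermost to outermost. Recall ⊕ takes the minimum of its arguments and ⊗ takes their sum. Working out the expression (((-1 ⊕ -3) ⊕ (-3 ⊕ 0)) ⊕ ((-3 ⊗ -1) ⊕ (-4 ⊕ 4))) gives -4.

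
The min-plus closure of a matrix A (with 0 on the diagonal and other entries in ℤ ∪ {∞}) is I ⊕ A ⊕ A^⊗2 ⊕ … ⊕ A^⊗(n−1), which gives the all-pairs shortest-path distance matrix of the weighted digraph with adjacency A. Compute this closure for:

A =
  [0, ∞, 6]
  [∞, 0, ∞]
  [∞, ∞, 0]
Closure =
  [0, ∞, 6]
  [∞, 0, ∞]
  [∞, ∞, 0]

This is the Floyd-Warshall all-pairs shortest-path computation. For each intermediate vertex k = 0, 1, …, 2, update dist[i][j] ← min(dist[i][j], dist[i][k] + dist[k][j]). The final matrix gives, for each (i, j), the minimum total weight of any directed path from i to j (possibly empty when i = j).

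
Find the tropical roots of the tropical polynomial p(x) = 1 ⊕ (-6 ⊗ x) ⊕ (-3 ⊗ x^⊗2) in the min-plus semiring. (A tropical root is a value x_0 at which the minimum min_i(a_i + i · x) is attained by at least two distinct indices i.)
Roots: {-3, 7}

Each tropical root is a break point of the lower envelope of the lines y = a_i + i · x (there are 3 lines, with slopes 0, 1, ..., 2). Only the lines that attain the minimum somewhere contribute to roots; other lines are dominated. Here the surviving (envelope) indices are i = 2, i = 1, i = 0.
Intersections between consecutive envelope lines give the roots: for adjacent envelope indices i < j the intersection is x = (a_i − a_j) / (j − i). Reading off the sorted break points: {-3, 7}.
Verification: at each break x_0, at least two indices attain the minimum of min_i(a_i + i · x_0).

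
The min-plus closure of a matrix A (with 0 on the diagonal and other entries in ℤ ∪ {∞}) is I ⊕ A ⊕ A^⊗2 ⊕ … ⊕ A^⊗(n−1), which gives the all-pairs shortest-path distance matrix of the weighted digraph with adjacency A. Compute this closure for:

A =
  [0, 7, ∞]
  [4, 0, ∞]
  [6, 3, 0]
Closure =
  [0, 7, ∞]
  [4, 0, ∞]
  [6, 3, 0]

This is the Floyd-Warshall all-pairs shortest-path computation. For each intermediate vertex k = 0, 1, …, 2, update dist[i][j] ← min(dist[i][j], dist[i][k] + dist[k][j]). The final matrix gives, for each (i, j), the minimum total weight of any directed path from i to j (possibly empty when i = j).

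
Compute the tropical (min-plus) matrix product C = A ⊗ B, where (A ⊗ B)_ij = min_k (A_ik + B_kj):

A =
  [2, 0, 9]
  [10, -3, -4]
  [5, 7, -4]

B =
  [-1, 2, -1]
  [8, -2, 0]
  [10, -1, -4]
A ⊗ B =
  [1, -2, 0]
  [5, -5, -8]
  [4, -5, -8]

Apply the min-plus product entry-by-entry:
  C[0][0] = min over k of (A[0][0] + B[0][0] = 2 + -1 = 1, A[0][1] + B[1][0] = 0 + 8 = 8, A[0][2] + B[2][0] = 9 + 10 = 19) = 1 (attained at k = 0)
  C[0][1] = min over k of (A[0][0] + B[0][1] = 2 + 2 = 4, A[0][1] + B[1][1] = 0 + -2 = -2, A[0][2] + B[2][1] = 9 + -1 = 8) = -2 (attained at k = 1)
  C[0][2] = min over k of (A[0][0] + B[0][2] = 2 + -1 = 1, A[0][1] + B[1][2] = 0 + 0 = 0, A[0][2] + B[2][2] = 9 + -4 = 5) = 0 (attained at k = 1)
  C[1][0] = min over k of (A[1][0] + B[0][0] = 10 + -1 = 9, A[1][1] + B[1][0] = -3 + 8 = 5, A[1][2] + B[2][0] = -4 + 10 = 6) = 5 (attained at k = 1)
  C[1][1] = min over k of (A[1][0] + B[0][1] = 10 + 2 = 12, A[1][1] + B[1][1] = -3 + -2 = -5, A[1][2] + B[2][1] = -4 + -1 = -5) = -5 (attained at k = 1)
  C[1][2] = min over k of (A[1][0] + B[0][2] = 10 + -1 = 9, A[1][1] + B[1][2] = -3 + 0 = -3, A[1][2] + B[2][2] = -4 + -4 = -8) = -8 (attained at k = 2)
  C[2][0] = min over k of (A[2][0] + B[0][0] = 5 + -1 = 4, A[2][1] + B[1][0] = 7 + 8 = 15, A[2][2] + B[2][0] = -4 + 10 = 6) = 4 (attained at k = 0)
  C[2][1] = min over k of (A[2][0] + B[0][1] = 5 + 2 = 7, A[2][1] + B[1][1] = 7 + -2 = 5, A[2][2] + B[2][1] = -4 + -1 = -5) = -5 (attained at k = 2)
  C[2][2] = min over k of (A[2][0] + B[0][2] = 5 + -1 = 4, A[2][1] + B[1][2] = 7 + 0 = 7, A[2][2] + B[2][2] = -4 + -4 = -8) = -8 (attained at k = 2)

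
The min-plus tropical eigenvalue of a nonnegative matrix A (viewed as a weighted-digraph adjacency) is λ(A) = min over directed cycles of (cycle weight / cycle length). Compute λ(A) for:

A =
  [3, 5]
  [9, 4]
λ(A) = 3

Enumerate directed cycles and compute their means (weight / length). Sample:
  cycle 0 → 0: weight = 3, length = 1, mean = 3/1 ≈ 3.000
  cycle 1 → 1: weight = 4, length = 1, mean = 4/1 ≈ 4.000
  cycle 0 → 1 → 0: weight = 14, length = 2, mean = 14/2 ≈ 7.000
  cycle 1 → 0 → 1: weight = 14, length = 2, mean = 14/2 ≈ 7.000
Minimum mean = 3.000, attained e.g. along the cycle 0 → 0 with weight 3 and length 1. So λ(A) = 3/1 = 3.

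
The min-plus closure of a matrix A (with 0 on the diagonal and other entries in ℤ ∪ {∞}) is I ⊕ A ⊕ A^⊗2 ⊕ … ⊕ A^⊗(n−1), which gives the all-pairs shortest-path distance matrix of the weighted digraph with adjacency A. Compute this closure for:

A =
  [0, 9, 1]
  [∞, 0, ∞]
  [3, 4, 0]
Closure =
  [0, 5, 1]
  [∞, 0, ∞]
  [3, 4, 0]

This is the Floyd-Warshall all-pairs shortest-path computation. For each intermediate vertex k = 0, 1, …, 2, update dist[i][j] ← min(dist[i][j], dist[i][k] + dist[k][j]). The final matrix gives, for each (i, j), the minimum total weight of any directed path from i to j (possibly empty when i = j).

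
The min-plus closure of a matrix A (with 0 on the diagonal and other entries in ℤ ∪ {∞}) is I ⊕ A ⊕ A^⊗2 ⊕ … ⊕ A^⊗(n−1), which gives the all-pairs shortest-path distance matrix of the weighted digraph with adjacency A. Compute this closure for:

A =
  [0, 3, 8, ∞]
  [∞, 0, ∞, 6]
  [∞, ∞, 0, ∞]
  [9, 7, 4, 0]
Closure =
  [0, 3, 8, 9]
  [15, 0, 10, 6]
  [∞, ∞, 0, ∞]
  [9, 7, 4, 0]

This is the Floyd-Warshall all-pairs shortest-path computation. For each intermediate vertex k = 0, 1, …, 3, update dist[i][j] ← min(dist[i][j], dist[i][k] + dist[k][j]). The final matrix gives, for each (i, j), the minimum total weight of any directed path from i to j (possibly empty when i = j).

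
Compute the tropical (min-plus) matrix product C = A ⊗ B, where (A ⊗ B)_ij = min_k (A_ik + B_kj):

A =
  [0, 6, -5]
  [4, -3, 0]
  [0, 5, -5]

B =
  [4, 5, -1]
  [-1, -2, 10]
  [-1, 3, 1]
A ⊗ B =
  [-6, -2, -4]
  [-4, -5, 1]
  [-6, -2, -4]

Apply the min-plus product entry-by-entry:
  C[0][0] = min over k of (A[0][0] + B[0][0] = 0 + 4 = 4, A[0][1] + B[1][0] = 6 + -1 = 5, A[0][2] + B[2][0] = -5 + -1 = -6) = -6 (attained at k = 2)
  C[0][1] = min over k of (A[0][0] + B[0][1] = 0 + 5 = 5, A[0][1] + B[1][1] = 6 + -2 = 4, A[0][2] + B[2][1] = -5 + 3 = -2) = -2 (attained at k = 2)
  C[0][2] = min over k of (A[0][0] + B[0][2] = 0 + -1 = -1, A[0][1] + B[1][2] = 6 + 10 = 16, A[0][2] + B[2][2] = -5 + 1 = -4) = -4 (attained at k = 2)
  C[1][0] = min over k of (A[1][0] + B[0][0] = 4 + 4 = 8, A[1][1] + B[1][0] = -3 + -1 = -4, A[1][2] + B[2][0] = 0 + -1 = -1) = -4 (attained at k = 1)
  C[1][1] = min over k of (A[1][0] + B[0][1] = 4 + 5 = 9, A[1][1] + B[1][1] = -3 + -2 = -5, A[1][2] + B[2][1] = 0 + 3 = 3) = -5 (attained at k = 1)
  C[1][2] = min over k of (A[1][0] + B[0][2] = 4 + -1 = 3, A[1][1] + B[1][2] = -3 + 10 = 7, A[1][2] + B[2][2] = 0 + 1 = 1) = 1 (attained at k = 2)
  C[2][0] = min over k of (A[2][0] + B[0][0] = 0 + 4 = 4, A[2][1] + B[1][0] = 5 + -1 = 4, A[2][2] + B[2][0] = -5 + -1 = -6) = -6 (attained at k = 2)
  C[2][1] = min over k of (A[2][0] + B[0][1] = 0 + 5 = 5, A[2][1] + B[1][1] = 5 + -2 = 3, A[2][2] + B[2][1] = -5 + 3 = -2) = -2 (attained at k = 2)
  C[2][2] = min over k of (A[2][0] + B[0][2] = 0 + -1 = -1, A[2][1] + B[1][2] = 5 + 10 = 15, A[2][2] + B[2][2] = -5 + 1 = -4) = -4 (attained at k = 2)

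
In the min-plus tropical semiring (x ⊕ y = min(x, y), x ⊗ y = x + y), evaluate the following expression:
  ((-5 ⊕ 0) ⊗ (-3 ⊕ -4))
((-5 ⊕ 0) ⊗ (-3 ⊕ -4)) = -9

Expand innermost to outermost. Recall ⊕ takes the minimum of its arguments and ⊗ takes their sum. Working out the expression ((-5 ⊕ 0) ⊗ (-3 ⊕ -4)) gives -9.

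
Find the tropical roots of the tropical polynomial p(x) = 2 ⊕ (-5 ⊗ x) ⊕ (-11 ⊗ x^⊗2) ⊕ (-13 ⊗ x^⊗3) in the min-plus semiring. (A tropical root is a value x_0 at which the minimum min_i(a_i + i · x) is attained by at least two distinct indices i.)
Roots: {2, 6, 7}

Each tropical root is a break point of the lower envelope of the lines y = a_i + i · x (there are 4 lines, with slopes 0, 1, ..., 3). Only the lines that attain the minimum somewhere contribute to roots; other lines are dominated. Here the surviving (envelope) indices are i = 3, i = 2, i = 1, i = 0.
Intersections between consecutive envelope lines give the roots: for adjacent envelope indices i < j the intersection is x = (a_i − a_j) / (j − i). Reading off the sorted break points: {2, 6, 7}.
Verification: at each break x_0, at least two indices attain the minimum of min_i(a_i + i · x_0).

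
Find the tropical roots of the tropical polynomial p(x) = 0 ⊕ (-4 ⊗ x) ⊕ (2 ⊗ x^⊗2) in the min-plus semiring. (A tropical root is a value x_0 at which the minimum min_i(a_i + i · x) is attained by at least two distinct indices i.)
Roots: {-6, 4}

Each tropical root is a break point of the lower envelope of the lines y = a_i + i · x (there are 3 lines, with slopes 0, 1, ..., 2). Only the lines that attain the minimum somewhere contribute to roots; other lines are dominated. Here the surviving (envelope) indices are i = 2, i = 1, i = 0.
Intersections between consecutive envelope lines give the roots: for adjacent envelope indices i < j the intersection is x = (a_i − a_j) / (j − i). Reading off the sorted break points: {-6, 4}.
Verification: at each break x_0, at least two indices attain the minimum of min_i(a_i + i · x_0).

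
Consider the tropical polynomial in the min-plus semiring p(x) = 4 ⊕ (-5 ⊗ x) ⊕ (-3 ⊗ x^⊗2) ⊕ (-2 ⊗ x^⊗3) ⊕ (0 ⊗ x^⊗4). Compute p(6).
p(6) = 1

A tropical monomial a ⊗ x^⊗i evaluates to a + i · x. Evaluating each term at x = 6:
  Term 0 contributes 4 + 0 · 6 = 4
  Term 1 contributes -5 + 1 · 6 = 1
  Term 2 contributes -3 + 2 · 6 = 9
  Term 3 contributes -2 + 3 · 6 = 16
  Term 4 contributes 0 + 4 · 6 = 24
p(6) = ⊕ of these = min[4, 1, 9, 16, 24] = 1.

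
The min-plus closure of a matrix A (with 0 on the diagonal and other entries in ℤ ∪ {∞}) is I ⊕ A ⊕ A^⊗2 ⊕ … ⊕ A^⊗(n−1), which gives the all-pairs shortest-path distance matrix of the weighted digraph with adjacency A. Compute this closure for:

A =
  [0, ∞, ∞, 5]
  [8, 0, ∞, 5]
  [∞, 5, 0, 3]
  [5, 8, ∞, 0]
Closure =
  [0, 13, ∞, 5]
  [8, 0, ∞, 5]
  [8, 5, 0, 3]
  [5, 8, ∞, 0]

This is the Floyd-Warshall all-pairs shortest-path computation. For each intermediate vertex k = 0, 1, …, 3, update dist[i][j] ← min(dist[i][j], dist[i][k] + dist[k][j]). The final matrix gives, for each (i, j), the minimum total weight of any directed path from i to j (possibly empty when i = j).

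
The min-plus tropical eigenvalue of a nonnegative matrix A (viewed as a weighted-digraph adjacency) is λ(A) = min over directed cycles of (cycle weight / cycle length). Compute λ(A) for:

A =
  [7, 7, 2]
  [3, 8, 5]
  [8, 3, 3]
λ(A) = 8/3

Enumerate directed cycles and compute their means (weight / length). Sample:
  cycle 0 → 0: weight = 7, length = 1, mean = 7/1 ≈ 7.000
  cycle 1 → 1: weight = 8, length = 1, mean = 8/1 ≈ 8.000
  cycle 2 → 2: weight = 3, length = 1, mean = 3/1 ≈ 3.000
  cycle 0 → 1 → 0: weight = 10, length = 2, mean = 10/2 ≈ 5.000
  cycle 0 → 2 → 0: weight = 10, length = 2, mean = 10/2 ≈ 5.000
  cycle 1 → 0 → 1: weight = 10, length = 2, mean = 10/2 ≈ 5.000
Minimum mean = 2.667, attained e.g. along the cycle 0 → 2 → 1 → 0 with weight 8 and length 3. So λ(A) = 8/3 = 8/3.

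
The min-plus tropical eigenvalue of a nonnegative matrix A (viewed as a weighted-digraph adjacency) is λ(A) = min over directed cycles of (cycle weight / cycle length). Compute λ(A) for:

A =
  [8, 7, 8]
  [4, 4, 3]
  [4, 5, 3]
λ(A) = 3

Enumerate directed cycles and compute their means (weight / length). Sample:
  cycle 0 → 0: weight = 8, length = 1, mean = 8/1 ≈ 8.000
  cycle 1 → 1: weight = 4, length = 1, mean = 4/1 ≈ 4.000
  cycle 2 → 2: weight = 3, length = 1, mean = 3/1 ≈ 3.000
  cycle 0 → 1 → 0: weight = 11, length = 2, mean = 11/2 ≈ 5.500
  cycle 0 → 2 → 0: weight = 12, length = 2, mean = 12/2 ≈ 6.000
  cycle 1 → 0 → 1: weight = 11, length = 2, mean = 11/2 ≈ 5.500
Minimum mean = 3.000, attained e.g. along the cycle 2 → 2 with weight 3 and length 1. So λ(A) = 3/1 = 3.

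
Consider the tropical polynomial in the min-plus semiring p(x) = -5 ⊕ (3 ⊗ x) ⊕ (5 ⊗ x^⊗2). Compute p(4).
p(4) = -5

A tropical monomial a ⊗ x^⊗i evaluates to a + i · x. Evaluating each term at x = 4:
  Term 0 contributes -5 + 0 · 4 = -5
  Term 1 contributes 3 + 1 · 4 = 7
  Term 2 contributes 5 + 2 · 4 = 13
p(4) = ⊕ of these = min[-5, 7, 13] = -5.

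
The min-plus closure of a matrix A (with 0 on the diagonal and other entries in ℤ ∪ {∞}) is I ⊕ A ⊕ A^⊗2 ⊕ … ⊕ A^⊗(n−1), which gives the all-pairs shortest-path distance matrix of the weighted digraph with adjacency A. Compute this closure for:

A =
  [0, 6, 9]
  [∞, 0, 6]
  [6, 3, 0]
Closure =
  [0, 6, 9]
  [12, 0, 6]
  [6, 3, 0]

This is the Floyd-Warshall all-pairs shortest-path computation. For each intermediate vertex k = 0, 1, …, 2, update dist[i][j] ← min(dist[i][j], dist[i][k] + dist[k][j]). The final matrix gives, for each (i, j), the minimum total weight of any directed path from i to j (possibly empty when i = j).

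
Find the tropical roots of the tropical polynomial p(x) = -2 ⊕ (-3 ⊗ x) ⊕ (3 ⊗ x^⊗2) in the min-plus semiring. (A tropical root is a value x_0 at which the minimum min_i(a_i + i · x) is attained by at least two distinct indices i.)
Roots: {-6, 1}

Each tropical root is a break point of the lower envelope of the lines y = a_i + i · x (there are 3 lines, with slopes 0, 1, ..., 2). Only the lines that attain the minimum somewhere contribute to roots; other lines are dominated. Here the surviving (envelope) indices are i = 2, i = 1, i = 0.
Intersections between consecutive envelope lines give the roots: for adjacent envelope indices i < j the intersection is x = (a_i − a_j) / (j − i). Reading off the sorted break points: {-6, 1}.
Verification: at each break x_0, at least two indices attain the minimum of min_i(a_i + i · x_0).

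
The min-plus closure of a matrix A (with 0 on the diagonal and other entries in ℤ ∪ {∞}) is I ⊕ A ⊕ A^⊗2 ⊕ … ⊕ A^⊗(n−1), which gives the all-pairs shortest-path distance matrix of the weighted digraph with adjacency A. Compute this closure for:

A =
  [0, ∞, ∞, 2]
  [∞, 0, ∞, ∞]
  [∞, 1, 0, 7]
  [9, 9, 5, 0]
Closure =
  [0, 8, 7, 2]
  [∞, 0, ∞, ∞]
  [16, 1, 0, 7]
  [9, 6, 5, 0]

This is the Floyd-Warshall all-pairs shortest-path computation. For each intermediate vertex k = 0, 1, …, 3, update dist[i][j] ← min(dist[i][j], dist[i][k] + dist[k][j]). The final matrix gives, for each (i, j), the minimum total weight of any directed path from i to j (possibly empty when i = j).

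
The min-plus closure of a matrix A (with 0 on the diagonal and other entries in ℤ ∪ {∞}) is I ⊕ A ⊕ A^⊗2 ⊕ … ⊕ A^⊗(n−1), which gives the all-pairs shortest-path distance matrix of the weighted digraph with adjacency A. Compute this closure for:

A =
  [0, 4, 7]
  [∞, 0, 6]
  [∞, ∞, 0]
Closure =
  [0, 4, 7]
  [∞, 0, 6]
  [∞, ∞, 0]

This is the Floyd-Warshall all-pairs shortest-path computation. For each intermediate vertex k = 0, 1, …, 2, update dist[i][j] ← min(dist[i][j], dist[i][k] + dist[k][j]). The final matrix gives, for each (i, j), the minimum total weight of any directed path from i to j (possibly empty when i = j).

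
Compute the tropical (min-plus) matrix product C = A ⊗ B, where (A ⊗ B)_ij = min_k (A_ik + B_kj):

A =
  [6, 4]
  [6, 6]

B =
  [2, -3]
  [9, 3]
A ⊗ B =
  [8, 3]
  [8, 3]

Apply the min-plus product entry-by-entry:
  C[0][0] = min over k of (A[0][0] + B[0][0] = 6 + 2 = 8, A[0][1] + B[1][0] = 4 + 9 = 13) = 8 (attained at k = 0)
  C[0][1] = min over k of (A[0][0] + B[0][1] = 6 + -3 = 3, A[0][1] + B[1][1] = 4 + 3 = 7) = 3 (attained at k = 0)
  C[1][0] = min over k of (A[1][0] + B[0][0] = 6 + 2 = 8, A[1][1] + B[1][0] = 6 + 9 = 15) = 8 (attained at k = 0)
  C[1][1] = min over k of (A[1][0] + B[0][1] = 6 + -3 = 3, A[1][1] + B[1][1] = 6 + 3 = 9) = 3 (attained at k = 0)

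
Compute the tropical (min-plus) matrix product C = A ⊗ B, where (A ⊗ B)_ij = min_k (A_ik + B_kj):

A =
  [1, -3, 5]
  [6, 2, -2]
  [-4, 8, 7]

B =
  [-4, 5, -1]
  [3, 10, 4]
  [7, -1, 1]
A ⊗ B =
  [-3, 4, 0]
  [2, -3, -1]
  [-8, 1, -5]

Apply the min-plus product entry-by-entry:
  C[0][0] = min over k of (A[0][0] + B[0][0] = 1 + -4 = -3, A[0][1] + B[1][0] = -3 + 3 = 0, A[0][2] + B[2][0] = 5 + 7 = 12) = -3 (attained at k = 0)
  C[0][1] = min over k of (A[0][0] + B[0][1] = 1 + 5 = 6, A[0][1] + B[1][1] = -3 + 10 = 7, A[0][2] + B[2][1] = 5 + -1 = 4) = 4 (attained at k = 2)
  C[0][2] = min over k of (A[0][0] + B[0][2] = 1 + -1 = 0, A[0][1] + B[1][2] = -3 + 4 = 1, A[0][2] + B[2][2] = 5 + 1 = 6) = 0 (attained at k = 0)
  C[1][0] = min over k of (A[1][0] + B[0][0] = 6 + -4 = 2, A[1][1] + B[1][0] = 2 + 3 = 5, A[1][2] + B[2][0] = -2 + 7 = 5) = 2 (attained at k = 0)
  C[1][1] = min over k of (A[1][0] + B[0][1] = 6 + 5 = 11, A[1][1] + B[1][1] = 2 + 10 = 12, A[1][2] + B[2][1] = -2 + -1 = -3) = -3 (attained at k = 2)
  C[1][2] = min over k of (A[1][0] + B[0][2] = 6 + -1 = 5, A[1][1] + B[1][2] = 2 + 4 = 6, A[1][2] + B[2][2] = -2 + 1 = -1) = -1 (attained at k = 2)
  C[2][0] = min over k of (A[2][0] + B[0][0] = -4 + -4 = -8, A[2][1] + B[1][0] = 8 + 3 = 11, A[2][2] + B[2][0] = 7 + 7 = 14) = -8 (attained at k = 0)
  C[2][1] = min over k of (A[2][0] + B[0][1] = -4 + 5 = 1, A[2][1] + B[1][1] = 8 + 10 = 18, A[2][2] + B[2][1] = 7 + -1 = 6) = 1 (attained at k = 0)
  C[2][2] = min over k of (A[2][0] + B[0][2] = -4 + -1 = -5, A[2][1] + B[1][2] = 8 + 4 = 12, A[2][2] + B[2][2] = 7 + 1 = 8) = -5 (attained at k = 0)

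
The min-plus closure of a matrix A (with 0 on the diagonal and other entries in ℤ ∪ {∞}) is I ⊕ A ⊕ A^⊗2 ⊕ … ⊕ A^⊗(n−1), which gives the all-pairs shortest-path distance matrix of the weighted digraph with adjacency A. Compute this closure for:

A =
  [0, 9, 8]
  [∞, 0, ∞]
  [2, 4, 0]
Closure =
  [0, 9, 8]
  [∞, 0, ∞]
  [2, 4, 0]

This is the Floyd-Warshall all-pairs shortest-path computation. For each intermediate vertex k = 0, 1, …, 2, update dist[i][j] ← min(dist[i][j], dist[i][k] + dist[k][j]). The final matrix gives, for each (i, j), the minimum total weight of any directed path from i to j (possibly empty when i = j).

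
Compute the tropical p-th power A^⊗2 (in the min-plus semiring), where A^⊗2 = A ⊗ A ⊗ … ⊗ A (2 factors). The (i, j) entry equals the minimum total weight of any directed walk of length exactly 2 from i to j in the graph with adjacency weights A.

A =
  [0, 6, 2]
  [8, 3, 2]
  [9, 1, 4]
A^⊗2 =
  [0, 3, 2]
  [8, 3, 5]
  [9, 4, 3]

Each entry (A^⊗2)_ij equals the minimum over all length-2 walks i = v_0 → v_1 → … → v_2 = j of Σ_t A[v_t][v_{t+1}]. For example, for (i, j) = (0, 2) we minimise over 3 possible intermediate vertex sequences; the minimum is 2, attained along the walk 0 → 0 → 2.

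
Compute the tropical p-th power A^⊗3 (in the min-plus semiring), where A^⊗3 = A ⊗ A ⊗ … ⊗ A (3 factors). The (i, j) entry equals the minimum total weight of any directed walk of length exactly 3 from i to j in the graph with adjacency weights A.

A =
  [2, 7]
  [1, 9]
A^⊗3 =
  [6, 11]
  [5, 10]

Each entry (A^⊗3)_ij equals the minimum over all length-3 walks i = v_0 → v_1 → … → v_3 = j of Σ_t A[v_t][v_{t+1}]. For example, for (i, j) = (0, 1) we minimise over 4 possible intermediate vertex sequences; the minimum is 11, attained along the walk 0 → 0 → 0 → 1.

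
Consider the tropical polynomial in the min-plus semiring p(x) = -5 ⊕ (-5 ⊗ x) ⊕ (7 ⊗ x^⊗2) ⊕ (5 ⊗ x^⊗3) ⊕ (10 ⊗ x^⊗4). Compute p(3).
p(3) = -5

A tropical monomial a ⊗ x^⊗i evaluates to a + i · x. Evaluating each term at x = 3:
  Term 0 contributes -5 + 0 · 3 = -5
  Term 1 contributes -5 + 1 · 3 = -2
  Term 2 contributes 7 + 2 · 3 = 13
  Term 3 contributes 5 + 3 · 3 = 14
  Term 4 contributes 10 + 4 · 3 = 22
p(3) = ⊕ of these = min[-5, -2, 13, 14, 22] = -5.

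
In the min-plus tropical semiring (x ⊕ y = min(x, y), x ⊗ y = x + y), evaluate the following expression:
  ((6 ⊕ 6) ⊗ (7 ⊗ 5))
((6 ⊕ 6) ⊗ (7 ⊗ 5)) = 18

Expand innermost to outermost. Recall ⊕ takes the minimum of its arguments and ⊗ takes their sum. Working out the expression ((6 ⊕ 6) ⊗ (7 ⊗ 5)) gives 18.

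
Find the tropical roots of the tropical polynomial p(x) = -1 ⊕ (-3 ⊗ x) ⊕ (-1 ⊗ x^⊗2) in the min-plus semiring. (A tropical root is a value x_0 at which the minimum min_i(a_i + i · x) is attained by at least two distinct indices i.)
Roots: {-2, 2}

Each tropical root is a break point of the lower envelope of the lines y = a_i + i · x (there are 3 lines, with slopes 0, 1, ..., 2). Only the lines that attain the minimum somewhere contribute to roots; other lines are dominated. Here the surviving (envelope) indices are i = 2, i = 1, i = 0.
Intersections between consecutive envelope lines give the roots: for adjacent envelope indices i < j the intersection is x = (a_i − a_j) / (j − i). Reading off the sorted break points: {-2, 2}.
Verification: at each break x_0, at least two indices attain the minimum of min_i(a_i + i · x_0).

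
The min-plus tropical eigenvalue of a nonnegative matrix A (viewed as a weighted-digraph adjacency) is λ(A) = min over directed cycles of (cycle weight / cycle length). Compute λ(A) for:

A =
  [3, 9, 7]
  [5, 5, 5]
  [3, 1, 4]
λ(A) = 3

Enumerate directed cycles and compute their means (weight / length). Sample:
  cycle 0 → 0: weight = 3, length = 1, mean = 3/1 ≈ 3.000
  cycle 1 → 1: weight = 5, length = 1, mean = 5/1 ≈ 5.000
  cycle 2 → 2: weight = 4, length = 1, mean = 4/1 ≈ 4.000
  cycle 0 → 1 → 0: weight = 14, length = 2, mean = 14/2 ≈ 7.000
  cycle 0 → 2 → 0: weight = 10, length = 2, mean = 10/2 ≈ 5.000
  cycle 1 → 0 → 1: weight = 14, length = 2, mean = 14/2 ≈ 7.000
Minimum mean = 3.000, attained e.g. along the cycle 0 → 0 with weight 3 and length 1. So λ(A) = 3/1 = 3.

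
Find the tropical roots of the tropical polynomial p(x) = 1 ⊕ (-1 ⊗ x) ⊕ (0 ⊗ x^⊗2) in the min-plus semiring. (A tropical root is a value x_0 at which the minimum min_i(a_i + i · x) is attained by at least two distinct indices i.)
Roots: {-1, 2}

Each tropical root is a break point of the lower envelope of the lines y = a_i + i · x (there are 3 lines, with slopes 0, 1, ..., 2). Only the lines that attain the minimum somewhere contribute to roots; other lines are dominated. Here the surviving (envelope) indices are i = 2, i = 1, i = 0.
Intersections between consecutive envelope lines give the roots: for adjacent envelope indices i < j the intersection is x = (a_i − a_j) / (j − i). Reading off the sorted break points: {-1, 2}.
Verification: at each break x_0, at least two indices attain the minimum of min_i(a_i + i · x_0).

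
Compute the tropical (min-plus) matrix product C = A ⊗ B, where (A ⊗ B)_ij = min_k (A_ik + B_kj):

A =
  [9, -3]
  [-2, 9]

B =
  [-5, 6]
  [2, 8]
A ⊗ B =
  [-1, 5]
  [-7, 4]

Apply the min-plus product entry-by-entry:
  C[0][0] = min over k of (A[0][0] + B[0][0] = 9 + -5 = 4, A[0][1] + B[1][0] = -3 + 2 = -1) = -1 (attained at k = 1)
  C[0][1] = min over k of (A[0][0] + B[0][1] = 9 + 6 = 15, A[0][1] + B[1][1] = -3 + 8 = 5) = 5 (attained at k = 1)
  C[1][0] = min over k of (A[1][0] + B[0][0] = -2 + -5 = -7, A[1][1] + B[1][0] = 9 + 2 = 11) = -7 (attained at k = 0)
  C[1][1] = min over k of (A[1][0] + B[0][1] = -2 + 6 = 4, A[1][1] + B[1][1] = 9 + 8 = 17) = 4 (attained at k = 0)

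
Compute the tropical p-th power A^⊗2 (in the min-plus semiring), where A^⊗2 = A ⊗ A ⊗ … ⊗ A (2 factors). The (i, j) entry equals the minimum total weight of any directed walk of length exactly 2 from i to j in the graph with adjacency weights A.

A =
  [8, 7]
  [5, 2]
A^⊗2 =
  [12, 9]
  [7, 4]

Each entry (A^⊗2)_ij equals the minimum over all length-2 walks i = v_0 → v_1 → … → v_2 = j of Σ_t A[v_t][v_{t+1}]. For example, for (i, j) = (0, 1) we minimise over 2 possible intermediate vertex sequences; the minimum is 9, attained along the walk 0 → 1 → 1.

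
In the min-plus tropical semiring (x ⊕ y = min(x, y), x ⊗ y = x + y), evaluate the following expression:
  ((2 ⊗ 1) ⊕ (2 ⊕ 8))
((2 ⊗ 1) ⊕ (2 ⊕ 8)) = 2

Expand innermost to outermost. Recall ⊕ takes the minimum of its arguments and ⊗ takes their sum. Working out the expression ((2 ⊗ 1) ⊕ (2 ⊕ 8)) gives 2.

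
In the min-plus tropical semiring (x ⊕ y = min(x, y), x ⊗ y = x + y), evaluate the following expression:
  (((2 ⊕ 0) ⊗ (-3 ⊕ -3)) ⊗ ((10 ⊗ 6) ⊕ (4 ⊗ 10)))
(((2 ⊕ 0) ⊗ (-3 ⊕ -3)) ⊗ ((10 ⊗ 6) ⊕ (4 ⊗ 10))) = 11

Expand innermost to outermost. Recall ⊕ takes the minimum of its arguments and ⊗ takes their sum. Working out the expression (((2 ⊕ 0) ⊗ (-3 ⊕ -3)) ⊗ ((10 ⊗ 6) ⊕ (4 ⊗ 10))) gives 11.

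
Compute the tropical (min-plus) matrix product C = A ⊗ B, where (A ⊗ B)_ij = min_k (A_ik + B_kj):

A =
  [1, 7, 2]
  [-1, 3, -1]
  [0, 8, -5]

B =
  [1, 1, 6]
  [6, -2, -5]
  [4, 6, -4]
A ⊗ B =
  [2, 2, -2]
  [0, 0, -5]
  [-1, 1, -9]

Apply the min-plus product entry-by-entry:
  C[0][0] = min over k of (A[0][0] + B[0][0] = 1 + 1 = 2, A[0][1] + B[1][0] = 7 + 6 = 13, A[0][2] + B[2][0] = 2 + 4 = 6) = 2 (attained at k = 0)
  C[0][1] = min over k of (A[0][0] + B[0][1] = 1 + 1 = 2, A[0][1] + B[1][1] = 7 + -2 = 5, A[0][2] + B[2][1] = 2 + 6 = 8) = 2 (attained at k = 0)
  C[0][2] = min over k of (A[0][0] + B[0][2] = 1 + 6 = 7, A[0][1] + B[1][2] = 7 + -5 = 2, A[0][2] + B[2][2] = 2 + -4 = -2) = -2 (attained at k = 2)
  C[1][0] = min over k of (A[1][0] + B[0][0] = -1 + 1 = 0, A[1][1] + B[1][0] = 3 + 6 = 9, A[1][2] + B[2][0] = -1 + 4 = 3) = 0 (attained at k = 0)
  C[1][1] = min over k of (A[1][0] + B[0][1] = -1 + 1 = 0, A[1][1] + B[1][1] = 3 + -2 = 1, A[1][2] + B[2][1] = -1 + 6 = 5) = 0 (attained at k = 0)
  C[1][2] = min over k of (A[1][0] + B[0][2] = -1 + 6 = 5, A[1][1] + B[1][2] = 3 + -5 = -2, A[1][2] + B[2][2] = -1 + -4 = -5) = -5 (attained at k = 2)
  C[2][0] = min over k of (A[2][0] + B[0][0] = 0 + 1 = 1, A[2][1] + B[1][0] = 8 + 6 = 14, A[2][2] + B[2][0] = -5 + 4 = -1) = -1 (attained at k = 2)
  C[2][1] = min over k of (A[2][0] + B[0][1] = 0 + 1 = 1, A[2][1] + B[1][1] = 8 + -2 = 6, A[2][2] + B[2][1] = -5 + 6 = 1) = 1 (attained at k = 0)
  C[2][2] = min over k of (A[2][0] + B[0][2] = 0 + 6 = 6, A[2][1] + B[1][2] = 8 + -5 = 3, A[2][2] + B[2][2] = -5 + -4 = -9) = -9 (attained at k = 2)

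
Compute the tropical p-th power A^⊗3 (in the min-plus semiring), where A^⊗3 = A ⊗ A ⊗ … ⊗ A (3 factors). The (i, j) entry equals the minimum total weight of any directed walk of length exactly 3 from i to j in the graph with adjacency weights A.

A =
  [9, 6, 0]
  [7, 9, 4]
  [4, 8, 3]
A^⊗3 =
  [7, 10, 4]
  [11, 14, 8]
  [8, 12, 7]

Each entry (A^⊗3)_ij equals the minimum over all length-3 walks i = v_0 → v_1 → … → v_3 = j of Σ_t A[v_t][v_{t+1}]. For example, for (i, j) = (0, 2) we minimise over 9 possible intermediate vertex sequences; the minimum is 4, attained along the walk 0 → 2 → 0 → 2.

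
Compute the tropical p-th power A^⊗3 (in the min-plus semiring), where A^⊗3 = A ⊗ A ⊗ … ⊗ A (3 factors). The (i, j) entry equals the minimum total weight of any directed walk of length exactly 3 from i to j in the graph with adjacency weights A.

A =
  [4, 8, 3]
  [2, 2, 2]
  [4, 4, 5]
A^⊗3 =
  [9, 9, 9]
  [6, 6, 6]
  [8, 8, 8]

Each entry (A^⊗3)_ij equals the minimum over all length-3 walks i = v_0 → v_1 → … → v_3 = j of Σ_t A[v_t][v_{t+1}]. For example, for (i, j) = (0, 2) we minimise over 9 possible intermediate vertex sequences; the minimum is 9, attained along the walk 0 → 2 → 1 → 2.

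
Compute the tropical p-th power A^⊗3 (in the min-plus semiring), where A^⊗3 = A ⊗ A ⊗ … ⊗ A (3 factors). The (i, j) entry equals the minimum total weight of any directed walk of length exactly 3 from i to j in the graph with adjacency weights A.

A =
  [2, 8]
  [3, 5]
A^⊗3 =
  [6, 12]
  [7, 13]

Each entry (A^⊗3)_ij equals the minimum over all length-3 walks i = v_0 → v_1 → … → v_3 = j of Σ_t A[v_t][v_{t+1}]. For example, for (i, j) = (0, 1) we minimise over 4 possible intermediate vertex sequences; the minimum is 12, attained along the walk 0 → 0 → 0 → 1.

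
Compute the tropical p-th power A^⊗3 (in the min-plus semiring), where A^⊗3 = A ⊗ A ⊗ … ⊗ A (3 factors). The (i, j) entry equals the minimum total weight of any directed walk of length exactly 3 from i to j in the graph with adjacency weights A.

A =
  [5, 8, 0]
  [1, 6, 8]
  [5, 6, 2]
A^⊗3 =
  [7, 8, 4]
  [6, 7, 3]
  [9, 10, 6]

Each entry (A^⊗3)_ij equals the minimum over all length-3 walks i = v_0 → v_1 → … → v_3 = j of Σ_t A[v_t][v_{t+1}]. For example, for (i, j) = (0, 2) we minimise over 9 possible intermediate vertex sequences; the minimum is 4, attained along the walk 0 → 2 → 2 → 2.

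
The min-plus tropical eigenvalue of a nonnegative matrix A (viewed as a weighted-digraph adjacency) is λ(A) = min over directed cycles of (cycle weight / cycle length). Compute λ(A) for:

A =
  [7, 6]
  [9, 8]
λ(A) = 7

Enumerate directed cycles and compute their means (weight / length). Sample:
  cycle 0 → 0: weight = 7, length = 1, mean = 7/1 ≈ 7.000
  cycle 1 → 1: weight = 8, length = 1, mean = 8/1 ≈ 8.000
  cycle 0 → 1 → 0: weight = 15, length = 2, mean = 15/2 ≈ 7.500
  cycle 1 → 0 → 1: weight = 15, length = 2, mean = 15/2 ≈ 7.500
Minimum mean = 7.000, attained e.g. along the cycle 0 → 0 with weight 7 and length 1. So λ(A) = 7/1 = 7.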